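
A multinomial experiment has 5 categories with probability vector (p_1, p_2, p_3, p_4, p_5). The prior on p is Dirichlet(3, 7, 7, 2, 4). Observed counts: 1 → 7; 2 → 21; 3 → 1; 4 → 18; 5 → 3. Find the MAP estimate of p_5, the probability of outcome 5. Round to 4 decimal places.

MAP estimate: 0.0882

The posterior is Dirichlet(αᵢ + nᵢ) = Dirichlet(10, 28, 8, 20, 7).
For a Dirichlet(a₁,…,a_K) with all aᵢ > 1, the mode has j-th component (aⱼ − 1)/(Σaᵢ − K).
Here Σaᵢ = 73 and K = 5, so p_5 = (7 − 1)/(73 − 5) = 6/68 ≈ 0.0882.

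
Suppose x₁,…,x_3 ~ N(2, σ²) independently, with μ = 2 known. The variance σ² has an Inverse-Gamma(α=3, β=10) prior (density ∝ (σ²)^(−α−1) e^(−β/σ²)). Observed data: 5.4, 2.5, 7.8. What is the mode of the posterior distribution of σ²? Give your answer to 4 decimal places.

Sum of squared deviations about the known mean: SS = (5.4−2)² + (2.5−2)² + (7.8−2)² = 45.45.
The Normal likelihood contributes (σ²)^(−n/2) exp(−SS/(2σ²)), so the posterior is Inverse-Gamma(α + n/2, β + SS/2) = Inverse-Gamma(4.5, 32.725).
The mode of Inverse-Gamma(a, b) is b/(a+1) = 32.725/5.5 ≈ 5.9500.

σ̂²_MAP = 5.9500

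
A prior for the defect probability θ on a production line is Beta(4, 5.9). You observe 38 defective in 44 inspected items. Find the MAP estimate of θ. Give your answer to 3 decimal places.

θ̂_MAP = 0.790

Prior: Beta(4, 5.9).
Data: 38 successes in 44 trials. The binomial likelihood contributes θ^38(1−θ)^6, so the posterior is Beta(4+38, 5.9+6) = Beta(42, 11.9).
For Beta(a, b) with a, b > 1 the mode is (a−1)/(a+b−2) = 41/51.9 ≈ 0.790.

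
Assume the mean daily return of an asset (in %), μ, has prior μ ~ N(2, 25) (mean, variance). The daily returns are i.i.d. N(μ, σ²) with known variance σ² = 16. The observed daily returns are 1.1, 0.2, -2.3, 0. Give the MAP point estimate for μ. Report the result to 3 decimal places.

μ̂_MAP = 0.060

n = 4; x̄ = (1.1 + 0.2 + (-2.3) + 0)/4 = -1/4 = -0.25.
For a Normal prior and Normal likelihood with known variance, the posterior is Normal; its mode equals its mean, the precision-weighted average.
Prior precision 1/σ₀² = 1/25 = 0.04; data precision n/σ² = 4/16 = 0.25.
μ̂ = (0.04·2 + 0.25·(-0.25)) / (0.04 + 0.25) = 0.0175/0.29 = 7/116 ≈ 0.060.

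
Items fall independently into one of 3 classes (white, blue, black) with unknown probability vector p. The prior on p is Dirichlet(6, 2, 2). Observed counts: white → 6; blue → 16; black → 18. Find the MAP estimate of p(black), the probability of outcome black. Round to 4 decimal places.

The posterior is Dirichlet(αᵢ + nᵢ) = Dirichlet(12, 18, 20).
For a Dirichlet(a₁,…,a_K) with all aᵢ > 1, the mode has j-th component (aⱼ − 1)/(Σaᵢ − K).
Here Σaᵢ = 50 and K = 3, so p(black) = (20 − 1)/(50 − 3) = 19/47 ≈ 0.4043.

MAP estimate of p(black) = 0.4043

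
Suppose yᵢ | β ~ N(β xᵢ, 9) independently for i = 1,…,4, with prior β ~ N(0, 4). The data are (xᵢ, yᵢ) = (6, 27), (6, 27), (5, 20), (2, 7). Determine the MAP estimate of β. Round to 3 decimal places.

log p(β | y) = −Σ(yᵢ − βxᵢ)²/(2·9) − β²/(2·4) + const.
Setting the derivative to zero: Σxᵢ(yᵢ − βxᵢ)/9 − β/4 = 0, so β = Σxᵢyᵢ / (Σxᵢ² + σ²/τ²).
Σxᵢyᵢ = 6·27 + 6·27 + 5·20 + 2·7 = 438; Σxᵢ² = 101; σ²/τ² = 2.25.
β̂_MAP = 438 / (101 + 2.25) = 438/103.25 ≈ 4.242.

β̂_MAP = 4.242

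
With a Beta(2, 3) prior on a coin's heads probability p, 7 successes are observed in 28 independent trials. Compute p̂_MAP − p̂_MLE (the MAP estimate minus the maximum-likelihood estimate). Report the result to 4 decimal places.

Posterior is Beta(9, 24); MAP = (9−1)/(33−2) = 8/31 ≈ 0.25806.
MLE ignores the prior: p̂_MLE = k/n = 7/28 ≈ 0.25000.
Difference = 8/31 − 7/28 = 1/124 ≈ 0.0081.

MAP − MLE = 0.0081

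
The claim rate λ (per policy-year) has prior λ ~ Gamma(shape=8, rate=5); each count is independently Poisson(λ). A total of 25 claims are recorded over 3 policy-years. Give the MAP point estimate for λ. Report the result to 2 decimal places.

λ̂_MAP = 4.00

Σxᵢ = 25, n = 3.
Posterior ∝ λ^7e^(−5λ) · λ^25e^(−3λ) = λ^32e^(−8λ), i.e. Gamma(shape=33, rate=8).
The mode of a Gamma(a, b) with a ≥ 1 (shape–rate) is (a−1)/b = 32/8 ≈ 4.00.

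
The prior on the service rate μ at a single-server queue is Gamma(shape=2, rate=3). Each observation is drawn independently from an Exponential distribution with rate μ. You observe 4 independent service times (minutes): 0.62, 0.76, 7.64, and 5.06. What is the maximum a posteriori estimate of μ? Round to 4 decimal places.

The Exponential(rate=μ) likelihood is ∝ μ^n e^(−μΣtᵢ). Here n = 4 and Σtᵢ = 0.62 + 0.76 + 7.64 + 5.06 = 14.08.
Posterior ∝ μe^(−3μ) · μ^4e^(−14.08μ) = μ^5e^(−17.08μ), i.e. Gamma(6, 17.08).
Mode = (a−1)/b = 5/17.08 ≈ 0.2927.

μ̂_MAP = 0.2927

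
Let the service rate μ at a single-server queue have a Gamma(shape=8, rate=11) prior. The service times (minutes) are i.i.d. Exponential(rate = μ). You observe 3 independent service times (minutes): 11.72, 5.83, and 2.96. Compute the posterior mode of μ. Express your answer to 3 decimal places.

μ̂_MAP = 0.317

The Exponential(rate=μ) likelihood is ∝ μ^n e^(−μΣtᵢ). Here n = 3 and Σtᵢ = 11.72 + 5.83 + 2.96 = 20.51.
Posterior ∝ μ^7e^(−11μ) · μ^3e^(−20.51μ) = μ^10e^(−31.51μ), i.e. Gamma(11, 31.51).
Mode = (a−1)/b = 10/31.51 ≈ 0.317.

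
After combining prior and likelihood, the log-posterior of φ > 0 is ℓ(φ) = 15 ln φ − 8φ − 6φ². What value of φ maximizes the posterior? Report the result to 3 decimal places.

ℓ'(φ) = 15/φ − 8 − 12φ. Setting this to zero and multiplying by φ: 12φ² + 8φ − 15 = 0.
φ = (−8 + √(8² + 4·12·15)) / (2·12) = (−8 + √784) / 24 = (−8 + 28)/24 = 5/6.
ℓ''(φ) = −15/φ² − 12 < 0, confirming a maximum.

φ̂_MAP = 0.833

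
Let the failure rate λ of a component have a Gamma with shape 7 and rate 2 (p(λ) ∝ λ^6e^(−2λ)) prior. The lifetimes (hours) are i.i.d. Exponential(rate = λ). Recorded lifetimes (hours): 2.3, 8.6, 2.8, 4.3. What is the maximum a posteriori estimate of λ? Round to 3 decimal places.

The Exponential(rate=λ) likelihood is ∝ λ^n e^(−λΣtᵢ). Here n = 4 and Σtᵢ = 2.3 + 8.6 + 2.8 + 4.3 = 18.
Posterior ∝ λ^6e^(−2λ) · λ^4e^(−18λ) = λ^10e^(−20λ), i.e. Gamma(11, 20).
Mode = (a−1)/b = 10/20 ≈ 0.500.

λ̂_MAP = 0.500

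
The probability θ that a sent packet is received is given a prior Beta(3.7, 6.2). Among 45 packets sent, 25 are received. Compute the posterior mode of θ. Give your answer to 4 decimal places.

Prior: Beta(3.7, 6.2).
Data: 25 successes in 45 trials. The binomial likelihood contributes θ^25(1−θ)^20, so the posterior is Beta(3.7+25, 6.2+20) = Beta(28.7, 26.2).
For Beta(a, b) with a, b > 1 the mode is (a−1)/(a+b−2) = 27.7/52.9 ≈ 0.5236.

θ̂_MAP = 0.5236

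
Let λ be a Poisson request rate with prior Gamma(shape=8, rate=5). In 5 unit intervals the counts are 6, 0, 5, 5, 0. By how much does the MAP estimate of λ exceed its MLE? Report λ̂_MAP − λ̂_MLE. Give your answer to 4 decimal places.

Σxᵢ = 16. Posterior is Gamma(24, 10); MAP = (24−1)/10 = 23/10 ≈ 2.30000.
MLE = x̄ = 16/5 ≈ 3.20000.
Difference = 23/10 − 16/5 = -9/10 ≈ -0.9000.

MAP − MLE = -0.9000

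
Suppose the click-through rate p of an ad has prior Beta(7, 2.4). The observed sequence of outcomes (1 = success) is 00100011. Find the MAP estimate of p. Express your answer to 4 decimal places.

Prior: Beta(7, 2.4).
Data: 3 successes in 8 trials (from the sequence). The binomial likelihood contributes p^3(1−p)^5, so the posterior is Beta(7+3, 2.4+5) = Beta(10, 7.4).
For Beta(a, b) with a, b > 1 the mode is (a−1)/(a+b−2) = 9/15.4 ≈ 0.5844.

p̂_MAP = 0.5844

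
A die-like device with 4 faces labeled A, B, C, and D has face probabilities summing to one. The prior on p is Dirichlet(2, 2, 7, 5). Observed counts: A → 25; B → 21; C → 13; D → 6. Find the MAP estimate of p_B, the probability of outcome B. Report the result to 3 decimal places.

The posterior is Dirichlet(αᵢ + nᵢ) = Dirichlet(27, 23, 20, 11).
For a Dirichlet(a₁,…,a_K) with all aᵢ > 1, the mode has j-th component (aⱼ − 1)/(Σaᵢ − K).
Here Σaᵢ = 81 and K = 4, so p_B = (23 − 1)/(81 − 4) = 22/77 ≈ 0.286.

MAP estimate of p_B = 0.286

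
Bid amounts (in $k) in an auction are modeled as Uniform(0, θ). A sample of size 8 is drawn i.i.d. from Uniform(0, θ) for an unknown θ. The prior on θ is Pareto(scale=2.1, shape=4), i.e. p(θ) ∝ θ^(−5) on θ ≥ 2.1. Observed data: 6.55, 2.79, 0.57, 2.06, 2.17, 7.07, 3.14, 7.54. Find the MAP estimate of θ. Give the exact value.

θ̂_MAP = 7.54

The Uniform(0, θ) likelihood is θ^(−n) for θ ≥ max(xᵢ), zero otherwise. Here max(xᵢ) = 7.54.
Posterior ∝ θ^(−5) · θ^(−8) = θ^(−13) on θ ≥ max(2.1, 7.54) = 7.54.
This density is strictly decreasing in θ, so the posterior mode lies at the lower boundary of the support.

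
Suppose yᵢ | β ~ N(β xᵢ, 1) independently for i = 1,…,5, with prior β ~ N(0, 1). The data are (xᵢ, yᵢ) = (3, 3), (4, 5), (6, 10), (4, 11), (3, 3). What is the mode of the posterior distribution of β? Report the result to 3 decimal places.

β̂_MAP = 1.632

log p(β | y) = −Σ(yᵢ − βxᵢ)²/(2·1) − β²/(2·1) + const.
Setting the derivative to zero: Σxᵢ(yᵢ − βxᵢ)/1 − β/1 = 0, so β = Σxᵢyᵢ / (Σxᵢ² + σ²/τ²).
Σxᵢyᵢ = 3·3 + 4·5 + 6·10 + 4·11 + 3·3 = 142; Σxᵢ² = 86; σ²/τ² = 1.
β̂_MAP = 142 / (86 + 1) = 142/87 ≈ 1.632.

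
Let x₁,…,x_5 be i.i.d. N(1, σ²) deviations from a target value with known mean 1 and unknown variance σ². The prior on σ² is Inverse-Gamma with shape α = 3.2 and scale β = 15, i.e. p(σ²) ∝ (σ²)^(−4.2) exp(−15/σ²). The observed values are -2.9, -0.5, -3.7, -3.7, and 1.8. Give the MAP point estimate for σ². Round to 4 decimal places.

Sum of squared deviations about the known mean: SS = (-2.9−1)² + (-0.5−1)² + (-3.7−1)² + (-3.7−1)² + (1.8−1)² = 62.28.
The Normal likelihood contributes (σ²)^(−n/2) exp(−SS/(2σ²)), so the posterior is Inverse-Gamma(α + n/2, β + SS/2) = Inverse-Gamma(5.7, 46.14).
The mode of Inverse-Gamma(a, b) is b/(a+1) = 46.14/6.7 ≈ 6.8866.

σ̂²_MAP = 6.8866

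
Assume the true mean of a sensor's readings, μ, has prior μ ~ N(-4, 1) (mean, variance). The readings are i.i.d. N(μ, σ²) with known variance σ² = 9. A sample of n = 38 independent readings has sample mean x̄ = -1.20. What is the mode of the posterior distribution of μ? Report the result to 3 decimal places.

n = 38, x̄ = -1.20.
For a Normal prior and Normal likelihood with known variance, the posterior is Normal; its mode equals its mean, the precision-weighted average.
Prior precision 1/σ₀² = 1/1 = 1; data precision n/σ² = 38/9.
μ̂ = (1·(-4) + (38/9)·(-1.2)) / (1 + 38/9) = (-136/15)/(47/9) = -408/235 ≈ -1.736.

μ̂_MAP = -1.736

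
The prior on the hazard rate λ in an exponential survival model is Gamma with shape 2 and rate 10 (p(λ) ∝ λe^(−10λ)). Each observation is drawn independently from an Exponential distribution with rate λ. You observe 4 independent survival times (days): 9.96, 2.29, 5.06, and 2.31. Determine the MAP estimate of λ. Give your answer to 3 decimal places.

λ̂_MAP = 0.169

The Exponential(rate=λ) likelihood is ∝ λ^n e^(−λΣtᵢ). Here n = 4 and Σtᵢ = 9.96 + 2.29 + 5.06 + 2.31 = 19.62.
Posterior ∝ λe^(−10λ) · λ^4e^(−19.62λ) = λ^5e^(−29.62λ), i.e. Gamma(6, 29.62).
Mode = (a−1)/b = 5/29.62 ≈ 0.169.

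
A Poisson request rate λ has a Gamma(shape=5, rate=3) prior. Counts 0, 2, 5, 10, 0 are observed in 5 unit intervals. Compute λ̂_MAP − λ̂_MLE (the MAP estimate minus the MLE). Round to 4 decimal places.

MAP − MLE = -0.7750

Σxᵢ = 17. Posterior is Gamma(22, 8); MAP = (22−1)/8 = 21/8 ≈ 2.62500.
MLE = x̄ = 17/5 ≈ 3.40000.
Difference = 21/8 − 17/5 = -31/40 ≈ -0.7750.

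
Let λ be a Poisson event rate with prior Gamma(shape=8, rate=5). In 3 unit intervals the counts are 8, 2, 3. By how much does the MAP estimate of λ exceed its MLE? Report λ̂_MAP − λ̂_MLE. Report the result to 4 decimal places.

MAP − MLE = -1.8333

Σxᵢ = 13. Posterior is Gamma(21, 8); MAP = (21−1)/8 = 20/8 ≈ 2.50000.
MLE = x̄ = 13/3 ≈ 4.33333.
Difference = 20/8 − 13/3 = -11/6 ≈ -1.8333.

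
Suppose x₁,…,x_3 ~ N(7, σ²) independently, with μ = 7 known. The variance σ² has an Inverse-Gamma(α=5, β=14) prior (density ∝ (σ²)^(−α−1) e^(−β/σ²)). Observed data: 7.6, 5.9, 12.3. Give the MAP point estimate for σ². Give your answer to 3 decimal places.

Sum of squared deviations about the known mean: SS = (7.6−7)² + (5.9−7)² + (12.3−7)² = 29.66.
The Normal likelihood contributes (σ²)^(−n/2) exp(−SS/(2σ²)), so the posterior is Inverse-Gamma(α + n/2, β + SS/2) = Inverse-Gamma(6.5, 28.83).
The mode of Inverse-Gamma(a, b) is b/(a+1) = 28.83/7.5 ≈ 3.844.

σ̂²_MAP = 3.844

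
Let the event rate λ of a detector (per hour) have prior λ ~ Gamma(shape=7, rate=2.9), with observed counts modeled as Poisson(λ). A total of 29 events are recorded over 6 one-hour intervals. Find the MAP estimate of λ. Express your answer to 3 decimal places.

Σxᵢ = 29, n = 6.
Posterior ∝ λ^6e^(−2.9λ) · λ^29e^(−6λ) = λ^35e^(−8.9λ), i.e. Gamma(shape=36, rate=8.9).
The mode of a Gamma(a, b) with a ≥ 1 (shape–rate) is (a−1)/b = 35/8.9 ≈ 3.933.

λ̂_MAP = 3.933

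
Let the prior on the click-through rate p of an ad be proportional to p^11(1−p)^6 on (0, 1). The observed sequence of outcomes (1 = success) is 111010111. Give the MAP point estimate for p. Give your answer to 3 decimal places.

p̂_MAP = 0.692

The prior density ∝ p^11(1−p)^6 is the kernel of Beta(12, 7).
Data: 7 successes in 9 trials (from the sequence). The binomial likelihood contributes p^7(1−p)^2, so the posterior is Beta(12+7, 7+2) = Beta(19, 9).
For Beta(a, b) with a, b > 1 the mode is (a−1)/(a+b−2) = 18/26 ≈ 0.692.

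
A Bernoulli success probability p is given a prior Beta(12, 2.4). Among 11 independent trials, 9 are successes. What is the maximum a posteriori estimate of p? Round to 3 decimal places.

Prior: Beta(12, 2.4).
Data: 9 successes in 11 trials. The binomial likelihood contributes p^9(1−p)^2, so the posterior is Beta(12+9, 2.4+2) = Beta(21, 4.4).
For Beta(a, b) with a, b > 1 the mode is (a−1)/(a+b−2) = 20/23.4 ≈ 0.855.

p̂_MAP = 0.855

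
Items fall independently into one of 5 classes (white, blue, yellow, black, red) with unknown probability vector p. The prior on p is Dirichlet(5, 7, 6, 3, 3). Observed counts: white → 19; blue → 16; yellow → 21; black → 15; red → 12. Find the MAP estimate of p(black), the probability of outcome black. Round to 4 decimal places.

The posterior is Dirichlet(αᵢ + nᵢ) = Dirichlet(24, 23, 27, 18, 15).
For a Dirichlet(a₁,…,a_K) with all aᵢ > 1, the mode has j-th component (aⱼ − 1)/(Σaᵢ − K).
Here Σaᵢ = 107 and K = 5, so p(black) = (18 − 1)/(107 − 5) = 17/102 ≈ 0.1667.

MAP estimate of p(black) = 0.1667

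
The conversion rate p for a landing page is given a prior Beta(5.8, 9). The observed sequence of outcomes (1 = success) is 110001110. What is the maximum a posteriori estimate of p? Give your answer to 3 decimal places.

p̂_MAP = 0.450

Prior: Beta(5.8, 9).
Data: 5 successes in 9 trials (from the sequence). The binomial likelihood contributes p^5(1−p)^4, so the posterior is Beta(5.8+5, 9+4) = Beta(10.8, 13).
For Beta(a, b) with a, b > 1 the mode is (a−1)/(a+b−2) = 9.8/21.8 ≈ 0.450.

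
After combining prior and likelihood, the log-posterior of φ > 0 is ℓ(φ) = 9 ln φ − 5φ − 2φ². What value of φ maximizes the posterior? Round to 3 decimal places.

φ̂_MAP = 1.000

ℓ'(φ) = 9/φ − 5 − 4φ. Setting this to zero and multiplying by φ: 4φ² + 5φ − 9 = 0.
φ = (−5 + √(5² + 4·4·9)) / (2·4) = (−5 + √169) / 8 = (−5 + 13)/8 = 1.
ℓ''(φ) = −9/φ² − 4 < 0, confirming a maximum.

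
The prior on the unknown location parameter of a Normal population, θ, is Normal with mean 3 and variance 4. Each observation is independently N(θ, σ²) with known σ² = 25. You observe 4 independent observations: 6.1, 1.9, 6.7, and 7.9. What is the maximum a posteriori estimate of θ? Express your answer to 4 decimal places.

θ̂_MAP = 4.0341

n = 4; x̄ = (6.1 + 1.9 + 6.7 + 7.9)/4 = 22.6/4 = 5.65.
For a Normal prior and Normal likelihood with known variance, the posterior is Normal; its mode equals its mean, the precision-weighted average.
Prior precision 1/σ₀² = 1/4 = 0.25; data precision n/σ² = 4/25 = 0.16.
θ̂ = (0.25·3 + 0.16·5.65) / (0.25 + 0.16) = 1.654/0.41 = 827/205 ≈ 4.0341.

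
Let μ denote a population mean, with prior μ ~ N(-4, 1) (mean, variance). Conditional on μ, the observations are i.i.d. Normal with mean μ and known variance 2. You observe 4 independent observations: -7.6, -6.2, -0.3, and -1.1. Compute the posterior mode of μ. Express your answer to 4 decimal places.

n = 4; x̄ = ((-7.6) + (-6.2) + (-0.3) + (-1.1))/4 = -15.2/4 = -3.8.
For a Normal prior and Normal likelihood with known variance, the posterior is Normal; its mode equals its mean, the precision-weighted average.
Prior precision 1/σ₀² = 1/1 = 1; data precision n/σ² = 4/2 = 2.
μ̂ = (1·(-4) + 2·(-3.8)) / (1 + 2) = (-11.6)/3 = -58/15 ≈ -3.8667.

μ̂_MAP = -3.8667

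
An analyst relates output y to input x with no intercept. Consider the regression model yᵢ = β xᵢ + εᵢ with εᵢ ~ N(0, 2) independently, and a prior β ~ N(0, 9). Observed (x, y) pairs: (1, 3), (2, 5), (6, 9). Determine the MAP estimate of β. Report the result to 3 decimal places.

log p(β | y) = −Σ(yᵢ − βxᵢ)²/(2·2) − β²/(2·9) + const.
Setting the derivative to zero: Σxᵢ(yᵢ − βxᵢ)/2 − β/9 = 0, so β = Σxᵢyᵢ / (Σxᵢ² + σ²/τ²).
Σxᵢyᵢ = 1·3 + 2·5 + 6·9 = 67; Σxᵢ² = 41; σ²/τ² = 2/9.
β̂_MAP = 67 / (41 + 2/9) = 67/(371/9) = 603/371 ≈ 1.625.

β̂_MAP = 1.625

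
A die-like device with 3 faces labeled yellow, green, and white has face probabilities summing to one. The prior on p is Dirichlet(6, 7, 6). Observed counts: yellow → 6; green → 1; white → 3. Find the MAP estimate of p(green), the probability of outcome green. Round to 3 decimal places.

MAP estimate of p(green) = 0.269

The posterior is Dirichlet(αᵢ + nᵢ) = Dirichlet(12, 8, 9).
For a Dirichlet(a₁,…,a_K) with all aᵢ > 1, the mode has j-th component (aⱼ − 1)/(Σaᵢ − K).
Here Σaᵢ = 29 and K = 3, so p(green) = (8 − 1)/(29 − 3) = 7/26 ≈ 0.269.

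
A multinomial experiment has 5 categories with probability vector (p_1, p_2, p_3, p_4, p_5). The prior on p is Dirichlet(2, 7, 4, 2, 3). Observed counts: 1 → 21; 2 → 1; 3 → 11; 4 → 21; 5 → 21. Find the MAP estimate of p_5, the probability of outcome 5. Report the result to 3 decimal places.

The posterior is Dirichlet(αᵢ + nᵢ) = Dirichlet(23, 8, 15, 23, 24).
For a Dirichlet(a₁,…,a_K) with all aᵢ > 1, the mode has j-th component (aⱼ − 1)/(Σaᵢ − K).
Here Σaᵢ = 93 and K = 5, so p_5 = (24 − 1)/(93 − 5) = 23/88 ≈ 0.261.

MAP estimate: 0.261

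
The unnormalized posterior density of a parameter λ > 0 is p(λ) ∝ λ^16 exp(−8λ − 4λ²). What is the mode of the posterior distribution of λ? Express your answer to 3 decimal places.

λ̂_MAP = 1.000

ℓ'(λ) = 16/λ − 8 − 8λ. Setting this to zero and multiplying by λ: 8λ² + 8λ − 16 = 0.
λ = (−8 + √(8² + 4·8·16)) / (2·8) = (−8 + √576) / 16 = (−8 + 24)/16 = 1.
ℓ''(λ) = −16/λ² − 8 < 0, confirming a maximum.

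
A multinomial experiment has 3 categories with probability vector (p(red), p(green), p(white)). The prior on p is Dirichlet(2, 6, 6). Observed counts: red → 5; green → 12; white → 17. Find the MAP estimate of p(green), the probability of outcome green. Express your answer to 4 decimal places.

MAP estimate of p(green) = 0.3778

The posterior is Dirichlet(αᵢ + nᵢ) = Dirichlet(7, 18, 23).
For a Dirichlet(a₁,…,a_K) with all aᵢ > 1, the mode has j-th component (aⱼ − 1)/(Σaᵢ − K).
Here Σaᵢ = 48 and K = 3, so p(green) = (18 − 1)/(48 − 3) = 17/45 ≈ 0.3778.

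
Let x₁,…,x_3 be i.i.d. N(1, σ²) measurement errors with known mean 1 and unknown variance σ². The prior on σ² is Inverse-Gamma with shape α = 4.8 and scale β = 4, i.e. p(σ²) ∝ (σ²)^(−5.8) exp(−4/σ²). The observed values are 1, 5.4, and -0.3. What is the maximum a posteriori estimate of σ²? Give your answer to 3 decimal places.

Sum of squared deviations about the known mean: SS = (1−1)² + (5.4−1)² + (-0.3−1)² = 21.05.
The Normal likelihood contributes (σ²)^(−n/2) exp(−SS/(2σ²)), so the posterior is Inverse-Gamma(α + n/2, β + SS/2) = Inverse-Gamma(6.3, 14.525).
The mode of Inverse-Gamma(a, b) is b/(a+1) = 14.525/7.3 ≈ 1.990.

σ̂²_MAP = 1.990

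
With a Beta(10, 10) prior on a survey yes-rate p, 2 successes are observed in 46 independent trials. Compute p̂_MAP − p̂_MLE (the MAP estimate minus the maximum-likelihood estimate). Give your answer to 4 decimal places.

MAP − MLE = 0.1284

Posterior is Beta(12, 54); MAP = (12−1)/(66−2) = 11/64 ≈ 0.17188.
MLE ignores the prior: p̂_MLE = k/n = 2/46 ≈ 0.04348.
Difference = 11/64 − 2/46 = 189/1472 ≈ 0.1284.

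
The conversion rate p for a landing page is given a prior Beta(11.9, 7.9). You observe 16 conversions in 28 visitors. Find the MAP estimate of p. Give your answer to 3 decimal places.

p̂_MAP = 0.587

Prior: Beta(11.9, 7.9).
Data: 16 successes in 28 trials. The binomial likelihood contributes p^16(1−p)^12, so the posterior is Beta(11.9+16, 7.9+12) = Beta(27.9, 19.9).
For Beta(a, b) with a, b > 1 the mode is (a−1)/(a+b−2) = 26.9/45.8 ≈ 0.587.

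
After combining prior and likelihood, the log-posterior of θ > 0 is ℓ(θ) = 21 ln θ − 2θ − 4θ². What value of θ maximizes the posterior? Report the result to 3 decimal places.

ℓ'(θ) = 21/θ − 2 − 8θ. Setting this to zero and multiplying by θ: 8θ² + 2θ − 21 = 0.
θ = (−2 + √(2² + 4·8·21)) / (2·8) = (−2 + √676) / 16 = (−2 + 26)/16 = 3/2.
ℓ''(θ) = −21/θ² − 8 < 0, confirming a maximum.

θ̂_MAP = 1.500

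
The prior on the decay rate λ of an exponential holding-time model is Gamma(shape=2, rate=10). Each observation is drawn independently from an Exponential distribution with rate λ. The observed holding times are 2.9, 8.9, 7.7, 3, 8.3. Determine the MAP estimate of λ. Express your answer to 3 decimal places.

λ̂_MAP = 0.147

The Exponential(rate=λ) likelihood is ∝ λ^n e^(−λΣtᵢ). Here n = 5 and Σtᵢ = 2.9 + 8.9 + 7.7 + 3 + 8.3 = 30.8.
Posterior ∝ λe^(−10λ) · λ^5e^(−30.8λ) = λ^6e^(−40.8λ), i.e. Gamma(7, 40.8).
Mode = (a−1)/b = 6/40.8 ≈ 0.147.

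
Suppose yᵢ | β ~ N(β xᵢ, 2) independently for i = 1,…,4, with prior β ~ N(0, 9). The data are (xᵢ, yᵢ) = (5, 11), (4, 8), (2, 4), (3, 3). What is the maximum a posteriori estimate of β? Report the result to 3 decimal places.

β̂_MAP = 1.918

log p(β | y) = −Σ(yᵢ − βxᵢ)²/(2·2) − β²/(2·9) + const.
Setting the derivative to zero: Σxᵢ(yᵢ − βxᵢ)/2 − β/9 = 0, so β = Σxᵢyᵢ / (Σxᵢ² + σ²/τ²).
Σxᵢyᵢ = 5·11 + 4·8 + 2·4 + 3·3 = 104; Σxᵢ² = 54; σ²/τ² = 2/9.
β̂_MAP = 104 / (54 + 2/9) = 104/(488/9) = 117/61 ≈ 1.918.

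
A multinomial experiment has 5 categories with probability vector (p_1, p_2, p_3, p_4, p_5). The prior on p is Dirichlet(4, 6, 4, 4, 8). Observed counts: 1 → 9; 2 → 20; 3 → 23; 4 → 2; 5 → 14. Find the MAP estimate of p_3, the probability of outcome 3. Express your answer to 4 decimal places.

MAP estimate: 0.2921

The posterior is Dirichlet(αᵢ + nᵢ) = Dirichlet(13, 26, 27, 6, 22).
For a Dirichlet(a₁,…,a_K) with all aᵢ > 1, the mode has j-th component (aⱼ − 1)/(Σaᵢ − K).
Here Σaᵢ = 94 and K = 5, so p_3 = (27 − 1)/(94 − 5) = 26/89 ≈ 0.2921.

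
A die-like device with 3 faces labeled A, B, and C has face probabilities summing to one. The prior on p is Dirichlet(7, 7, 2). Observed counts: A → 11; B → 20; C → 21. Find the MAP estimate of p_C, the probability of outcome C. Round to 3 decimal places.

The posterior is Dirichlet(αᵢ + nᵢ) = Dirichlet(18, 27, 23).
For a Dirichlet(a₁,…,a_K) with all aᵢ > 1, the mode has j-th component (aⱼ − 1)/(Σaᵢ − K).
Here Σaᵢ = 68 and K = 3, so p_C = (23 − 1)/(68 − 3) = 22/65 ≈ 0.338.

MAP estimate of p_C = 0.338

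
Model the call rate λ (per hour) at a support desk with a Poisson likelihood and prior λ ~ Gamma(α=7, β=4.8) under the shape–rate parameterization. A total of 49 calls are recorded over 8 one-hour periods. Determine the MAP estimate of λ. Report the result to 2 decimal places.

λ̂_MAP = 4.30

Σxᵢ = 49, n = 8.
Posterior ∝ λ^6e^(−4.8λ) · λ^49e^(−8λ) = λ^55e^(−12.8λ), i.e. Gamma(shape=56, rate=12.8).
The mode of a Gamma(a, b) with a ≥ 1 (shape–rate) is (a−1)/b = 55/12.8 ≈ 4.30.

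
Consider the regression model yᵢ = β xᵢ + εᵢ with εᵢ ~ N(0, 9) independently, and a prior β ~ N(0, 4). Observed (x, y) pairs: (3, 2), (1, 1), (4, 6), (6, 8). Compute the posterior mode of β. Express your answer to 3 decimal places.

β̂_MAP = 1.230

log p(β | y) = −Σ(yᵢ − βxᵢ)²/(2·9) − β²/(2·4) + const.
Setting the derivative to zero: Σxᵢ(yᵢ − βxᵢ)/9 − β/4 = 0, so β = Σxᵢyᵢ / (Σxᵢ² + σ²/τ²).
Σxᵢyᵢ = 3·2 + 1·1 + 4·6 + 6·8 = 79; Σxᵢ² = 62; σ²/τ² = 2.25.
β̂_MAP = 79 / (62 + 2.25) = 79/64.25 ≈ 1.230.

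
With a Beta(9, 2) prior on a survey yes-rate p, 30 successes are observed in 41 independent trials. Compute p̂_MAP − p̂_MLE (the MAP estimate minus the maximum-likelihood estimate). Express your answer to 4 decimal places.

MAP − MLE = 0.0283

Posterior is Beta(39, 13); MAP = (39−1)/(52−2) = 38/50 ≈ 0.76000.
MLE ignores the prior: p̂_MLE = k/n = 30/41 ≈ 0.73171.
Difference = 38/50 − 30/41 = 29/1025 ≈ 0.0283.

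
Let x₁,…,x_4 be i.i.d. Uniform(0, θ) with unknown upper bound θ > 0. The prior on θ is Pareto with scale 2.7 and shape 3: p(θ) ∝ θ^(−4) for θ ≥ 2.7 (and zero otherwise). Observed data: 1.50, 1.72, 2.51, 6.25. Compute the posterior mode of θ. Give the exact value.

θ̂_MAP = 6.25

The Uniform(0, θ) likelihood is θ^(−n) for θ ≥ max(xᵢ), zero otherwise. Here max(xᵢ) = 6.25.
Posterior ∝ θ^(−4) · θ^(−4) = θ^(−8) on θ ≥ max(2.7, 6.25) = 6.25.
This density is strictly decreasing in θ, so the posterior mode lies at the lower boundary of the support.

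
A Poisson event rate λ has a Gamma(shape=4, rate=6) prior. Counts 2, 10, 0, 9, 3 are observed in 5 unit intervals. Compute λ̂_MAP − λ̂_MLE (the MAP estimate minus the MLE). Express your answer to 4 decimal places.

Σxᵢ = 24. Posterior is Gamma(28, 11); MAP = (28−1)/11 = 27/11 ≈ 2.45455.
MLE = x̄ = 24/5 ≈ 4.80000.
Difference = 27/11 − 24/5 = -129/55 ≈ -2.3455.

MAP − MLE = -2.3455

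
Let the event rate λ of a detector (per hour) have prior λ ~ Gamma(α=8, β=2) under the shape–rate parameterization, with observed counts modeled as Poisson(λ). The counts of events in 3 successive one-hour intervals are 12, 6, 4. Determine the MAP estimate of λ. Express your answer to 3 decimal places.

λ̂_MAP = 5.800

Σxᵢ = 12+6+4 = 22, with n = 3.
Posterior ∝ λ^7e^(−2λ) · λ^22e^(−3λ) = λ^29e^(−5λ), i.e. Gamma(shape=30, rate=5).
The mode of a Gamma(a, b) with a ≥ 1 (shape–rate) is (a−1)/b = 29/5 ≈ 5.800.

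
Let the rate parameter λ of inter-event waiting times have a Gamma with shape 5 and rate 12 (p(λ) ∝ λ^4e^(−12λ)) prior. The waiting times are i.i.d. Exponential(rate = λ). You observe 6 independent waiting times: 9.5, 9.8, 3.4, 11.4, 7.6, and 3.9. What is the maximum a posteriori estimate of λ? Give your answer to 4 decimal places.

The Exponential(rate=λ) likelihood is ∝ λ^n e^(−λΣtᵢ). Here n = 6 and Σtᵢ = 9.5 + 9.8 + 3.4 + 11.4 + 7.6 + 3.9 = 45.6.
Posterior ∝ λ^4e^(−12λ) · λ^6e^(−45.6λ) = λ^10e^(−57.6λ), i.e. Gamma(11, 57.6).
Mode = (a−1)/b = 10/57.6 ≈ 0.1736.

λ̂_MAP = 0.1736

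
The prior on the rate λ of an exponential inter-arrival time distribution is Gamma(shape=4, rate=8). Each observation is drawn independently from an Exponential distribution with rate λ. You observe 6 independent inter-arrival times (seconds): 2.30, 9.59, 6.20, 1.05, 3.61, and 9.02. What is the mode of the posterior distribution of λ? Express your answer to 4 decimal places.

The Exponential(rate=λ) likelihood is ∝ λ^n e^(−λΣtᵢ). Here n = 6 and Σtᵢ = 2.30 + 9.59 + 6.20 + 1.05 + 3.61 + 9.02 = 31.77.
Posterior ∝ λ^3e^(−8λ) · λ^6e^(−31.77λ) = λ^9e^(−39.77λ), i.e. Gamma(10, 39.77).
Mode = (a−1)/b = 9/39.77 ≈ 0.2263.

λ̂_MAP = 0.2263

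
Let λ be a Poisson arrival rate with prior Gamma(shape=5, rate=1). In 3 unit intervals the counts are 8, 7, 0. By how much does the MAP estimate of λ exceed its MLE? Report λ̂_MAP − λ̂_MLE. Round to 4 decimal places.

Σxᵢ = 15. Posterior is Gamma(20, 4); MAP = (20−1)/4 = 19/4 ≈ 4.75000.
MLE = x̄ = 15/3 ≈ 5.00000.
Difference = 19/4 − 15/3 = -1/4 ≈ -0.2500.

MAP − MLE = -0.2500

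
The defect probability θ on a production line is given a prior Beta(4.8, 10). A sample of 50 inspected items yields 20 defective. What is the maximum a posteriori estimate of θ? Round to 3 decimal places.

θ̂_MAP = 0.379

Prior: Beta(4.8, 10).
Data: 20 successes in 50 trials. The binomial likelihood contributes θ^20(1−θ)^30, so the posterior is Beta(4.8+20, 10+30) = Beta(24.8, 40).
For Beta(a, b) with a, b > 1 the mode is (a−1)/(a+b−2) = 23.8/62.8 ≈ 0.379.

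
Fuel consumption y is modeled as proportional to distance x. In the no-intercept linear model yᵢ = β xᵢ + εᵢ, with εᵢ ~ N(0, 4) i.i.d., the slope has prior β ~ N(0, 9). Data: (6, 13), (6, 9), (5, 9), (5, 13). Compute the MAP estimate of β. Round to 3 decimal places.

β̂_MAP = 1.976

log p(β | y) = −Σ(yᵢ − βxᵢ)²/(2·4) − β²/(2·9) + const.
Setting the derivative to zero: Σxᵢ(yᵢ − βxᵢ)/4 − β/9 = 0, so β = Σxᵢyᵢ / (Σxᵢ² + σ²/τ²).
Σxᵢyᵢ = 6·13 + 6·9 + 5·9 + 5·13 = 242; Σxᵢ² = 122; σ²/τ² = 4/9.
β̂_MAP = 242 / (122 + 4/9) = 242/(1102/9) = 1089/551 ≈ 1.976.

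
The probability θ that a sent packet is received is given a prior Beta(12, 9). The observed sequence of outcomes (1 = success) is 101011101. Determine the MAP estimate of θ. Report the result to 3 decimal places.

Prior: Beta(12, 9).
Data: 6 successes in 9 trials (from the sequence). The binomial likelihood contributes θ^6(1−θ)^3, so the posterior is Beta(12+6, 9+3) = Beta(18, 12).
For Beta(a, b) with a, b > 1 the mode is (a−1)/(a+b−2) = 17/28 ≈ 0.607.

θ̂_MAP = 0.607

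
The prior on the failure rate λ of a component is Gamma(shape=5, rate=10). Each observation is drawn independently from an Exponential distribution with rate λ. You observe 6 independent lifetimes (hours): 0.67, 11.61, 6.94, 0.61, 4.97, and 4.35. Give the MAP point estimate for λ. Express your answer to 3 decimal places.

λ̂_MAP = 0.255

The Exponential(rate=λ) likelihood is ∝ λ^n e^(−λΣtᵢ). Here n = 6 and Σtᵢ = 0.67 + 11.61 + 6.94 + 0.61 + 4.97 + 4.35 = 29.15.
Posterior ∝ λ^4e^(−10λ) · λ^6e^(−29.15λ) = λ^10e^(−39.15λ), i.e. Gamma(11, 39.15).
Mode = (a−1)/b = 10/39.15 ≈ 0.255.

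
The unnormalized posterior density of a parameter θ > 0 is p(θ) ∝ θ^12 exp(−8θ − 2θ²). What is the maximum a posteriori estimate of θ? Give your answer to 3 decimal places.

ℓ'(θ) = 12/θ − 8 − 4θ. Setting this to zero and multiplying by θ: 4θ² + 8θ − 12 = 0.
θ = (−8 + √(8² + 4·4·12)) / (2·4) = (−8 + √256) / 8 = (−8 + 16)/8 = 1.
ℓ''(θ) = −12/θ² − 4 < 0, confirming a maximum.

θ̂_MAP = 1.000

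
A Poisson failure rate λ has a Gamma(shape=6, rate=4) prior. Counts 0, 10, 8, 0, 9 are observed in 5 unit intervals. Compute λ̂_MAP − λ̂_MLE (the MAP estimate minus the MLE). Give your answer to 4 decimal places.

MAP − MLE = -1.8444

Σxᵢ = 27. Posterior is Gamma(33, 9); MAP = (33−1)/9 = 32/9 ≈ 3.55556.
MLE = x̄ = 27/5 ≈ 5.40000.
Difference = 32/9 − 27/5 = -83/45 ≈ -1.8444.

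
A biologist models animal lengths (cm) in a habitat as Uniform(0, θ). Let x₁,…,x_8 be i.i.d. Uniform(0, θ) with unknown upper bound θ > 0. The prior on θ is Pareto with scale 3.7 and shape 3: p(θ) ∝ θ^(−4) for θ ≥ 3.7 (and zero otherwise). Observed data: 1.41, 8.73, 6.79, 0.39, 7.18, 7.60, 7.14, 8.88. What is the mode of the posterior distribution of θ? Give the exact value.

The Uniform(0, θ) likelihood is θ^(−n) for θ ≥ max(xᵢ), zero otherwise. Here max(xᵢ) = 8.88.
Posterior ∝ θ^(−4) · θ^(−8) = θ^(−12) on θ ≥ max(3.7, 8.88) = 8.88.
This density is strictly decreasing in θ, so the posterior mode lies at the lower boundary of the support.

θ̂_MAP = 8.88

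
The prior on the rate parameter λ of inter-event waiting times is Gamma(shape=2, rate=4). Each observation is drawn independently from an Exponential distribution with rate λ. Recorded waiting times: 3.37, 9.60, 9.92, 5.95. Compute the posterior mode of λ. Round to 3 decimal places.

The Exponential(rate=λ) likelihood is ∝ λ^n e^(−λΣtᵢ). Here n = 4 and Σtᵢ = 3.37 + 9.60 + 9.92 + 5.95 = 28.84.
Posterior ∝ λe^(−4λ) · λ^4e^(−28.84λ) = λ^5e^(−32.84λ), i.e. Gamma(6, 32.84).
Mode = (a−1)/b = 5/32.84 ≈ 0.152.

λ̂_MAP = 0.152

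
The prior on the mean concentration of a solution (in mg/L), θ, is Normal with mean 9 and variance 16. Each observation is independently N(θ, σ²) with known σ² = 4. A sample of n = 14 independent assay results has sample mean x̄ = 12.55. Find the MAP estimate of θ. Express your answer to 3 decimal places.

θ̂_MAP = 12.488

n = 14, x̄ = 12.55.
For a Normal prior and Normal likelihood with known variance, the posterior is Normal; its mode equals its mean, the precision-weighted average.
Prior precision 1/σ₀² = 1/16 = 0.0625; data precision n/σ² = 14/4 = 3.5.
θ̂ = (0.0625·9 + 3.5·12.55) / (0.0625 + 3.5) = 44.4875/3.5625 = 3559/285 ≈ 12.488.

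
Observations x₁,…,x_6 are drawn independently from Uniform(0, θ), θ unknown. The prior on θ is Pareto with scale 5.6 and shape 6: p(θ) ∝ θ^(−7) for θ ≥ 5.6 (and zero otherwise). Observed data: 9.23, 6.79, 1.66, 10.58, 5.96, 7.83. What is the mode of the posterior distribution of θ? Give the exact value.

The Uniform(0, θ) likelihood is θ^(−n) for θ ≥ max(xᵢ), zero otherwise. Here max(xᵢ) = 10.58.
Posterior ∝ θ^(−7) · θ^(−6) = θ^(−13) on θ ≥ max(5.6, 10.58) = 10.58.
This density is strictly decreasing in θ, so the posterior mode lies at the lower boundary of the support.

θ̂_MAP = 10.58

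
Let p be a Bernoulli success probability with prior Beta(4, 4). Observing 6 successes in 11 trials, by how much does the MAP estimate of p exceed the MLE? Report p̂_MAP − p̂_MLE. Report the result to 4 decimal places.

Posterior is Beta(10, 9); MAP = (10−1)/(19−2) = 9/17 ≈ 0.52941.
MLE ignores the prior: p̂_MLE = k/n = 6/11 ≈ 0.54545.
Difference = 9/17 − 6/11 = -3/187 ≈ -0.0160.

MAP − MLE = -0.0160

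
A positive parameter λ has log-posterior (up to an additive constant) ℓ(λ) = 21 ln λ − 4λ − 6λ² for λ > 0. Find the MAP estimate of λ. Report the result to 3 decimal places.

λ̂_MAP = 1.167

ℓ'(λ) = 21/λ − 4 − 12λ. Setting this to zero and multiplying by λ: 12λ² + 4λ − 21 = 0.
λ = (−4 + √(4² + 4·12·21)) / (2·12) = (−4 + √1024) / 24 = (−4 + 32)/24 = 7/6.
ℓ''(λ) = −21/λ² − 12 < 0, confirming a maximum.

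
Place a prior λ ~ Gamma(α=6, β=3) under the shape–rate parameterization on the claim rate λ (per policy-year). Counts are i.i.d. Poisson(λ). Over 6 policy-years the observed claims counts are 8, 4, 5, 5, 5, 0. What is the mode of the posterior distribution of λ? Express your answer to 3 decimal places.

λ̂_MAP = 3.556

Σxᵢ = 8+4+5+5+5+0 = 27, with n = 6.
Posterior ∝ λ^5e^(−3λ) · λ^27e^(−6λ) = λ^32e^(−9λ), i.e. Gamma(shape=33, rate=9).
The mode of a Gamma(a, b) with a ≥ 1 (shape–rate) is (a−1)/b = 32/9 ≈ 3.556.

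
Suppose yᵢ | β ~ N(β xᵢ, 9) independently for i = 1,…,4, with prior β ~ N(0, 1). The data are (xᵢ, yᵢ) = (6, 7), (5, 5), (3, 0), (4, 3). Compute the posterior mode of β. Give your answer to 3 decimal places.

β̂_MAP = 0.832

log p(β | y) = −Σ(yᵢ − βxᵢ)²/(2·9) − β²/(2·1) + const.
Setting the derivative to zero: Σxᵢ(yᵢ − βxᵢ)/9 − β/1 = 0, so β = Σxᵢyᵢ / (Σxᵢ² + σ²/τ²).
Σxᵢyᵢ = 6·7 + 5·5 + 3·0 + 4·3 = 79; Σxᵢ² = 86; σ²/τ² = 9.
β̂_MAP = 79 / (86 + 9) = 79/95 ≈ 0.832.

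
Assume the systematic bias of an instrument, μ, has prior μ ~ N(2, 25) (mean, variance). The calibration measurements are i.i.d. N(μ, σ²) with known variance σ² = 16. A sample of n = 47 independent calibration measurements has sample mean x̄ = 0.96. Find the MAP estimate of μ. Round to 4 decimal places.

μ̂_MAP = 0.9740

n = 47, x̄ = 0.96.
For a Normal prior and Normal likelihood with known variance, the posterior is Normal; its mode equals its mean, the precision-weighted average.
Prior precision 1/σ₀² = 1/25 = 0.04; data precision n/σ² = 47/16 = 2.9375.
μ̂ = (0.04·2 + 2.9375·0.96) / (0.04 + 2.9375) = 2.9/2.9775 = 1160/1191 ≈ 0.9740.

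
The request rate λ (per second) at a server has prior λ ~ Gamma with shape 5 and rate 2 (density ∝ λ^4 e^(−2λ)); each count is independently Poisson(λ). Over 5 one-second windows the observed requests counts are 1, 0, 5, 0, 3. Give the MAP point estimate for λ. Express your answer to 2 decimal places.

Σxᵢ = 1+0+5+0+3 = 9, with n = 5.
Posterior ∝ λ^4e^(−2λ) · λ^9e^(−5λ) = λ^13e^(−7λ), i.e. Gamma(shape=14, rate=7).
The mode of a Gamma(a, b) with a ≥ 1 (shape–rate) is (a−1)/b = 13/7 ≈ 1.86.

λ̂_MAP = 1.86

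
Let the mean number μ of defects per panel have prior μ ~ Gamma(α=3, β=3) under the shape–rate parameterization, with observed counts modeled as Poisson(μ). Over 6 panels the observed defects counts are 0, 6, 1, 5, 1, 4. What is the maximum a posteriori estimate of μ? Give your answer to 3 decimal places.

Σxᵢ = 0+6+1+5+1+4 = 17, with n = 6.
Posterior ∝ μ^2e^(−3μ) · μ^17e^(−6μ) = μ^19e^(−9μ), i.e. Gamma(shape=20, rate=9).
The mode of a Gamma(a, b) with a ≥ 1 (shape–rate) is (a−1)/b = 19/9 ≈ 2.111.

μ̂_MAP = 2.111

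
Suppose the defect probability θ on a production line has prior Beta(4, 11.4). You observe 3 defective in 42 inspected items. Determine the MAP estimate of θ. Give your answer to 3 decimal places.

θ̂_MAP = 0.108

Prior: Beta(4, 11.4).
Data: 3 successes in 42 trials. The binomial likelihood contributes θ^3(1−θ)^39, so the posterior is Beta(4+3, 11.4+39) = Beta(7, 50.4).
For Beta(a, b) with a, b > 1 the mode is (a−1)/(a+b−2) = 6/55.4 ≈ 0.108.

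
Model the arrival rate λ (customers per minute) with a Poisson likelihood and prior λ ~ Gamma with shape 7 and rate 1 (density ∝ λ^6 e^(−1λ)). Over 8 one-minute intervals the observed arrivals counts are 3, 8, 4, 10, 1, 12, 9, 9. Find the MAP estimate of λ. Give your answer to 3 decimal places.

λ̂_MAP = 6.889

Σxᵢ = 3+8+4+10+1+12+9+9 = 56, with n = 8.
Posterior ∝ λ^6e^(−1λ) · λ^56e^(−8λ) = λ^62e^(−9λ), i.e. Gamma(shape=63, rate=9).
The mode of a Gamma(a, b) with a ≥ 1 (shape–rate) is (a−1)/b = 62/9 ≈ 6.889.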